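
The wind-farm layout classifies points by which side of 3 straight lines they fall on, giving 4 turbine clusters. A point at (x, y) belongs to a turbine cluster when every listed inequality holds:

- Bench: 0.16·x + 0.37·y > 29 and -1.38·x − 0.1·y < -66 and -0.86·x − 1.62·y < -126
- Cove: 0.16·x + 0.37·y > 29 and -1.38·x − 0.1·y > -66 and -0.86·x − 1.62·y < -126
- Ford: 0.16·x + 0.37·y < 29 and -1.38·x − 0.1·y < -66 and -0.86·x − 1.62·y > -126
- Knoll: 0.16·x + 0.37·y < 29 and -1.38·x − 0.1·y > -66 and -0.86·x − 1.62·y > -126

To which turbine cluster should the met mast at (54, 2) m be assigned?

Ford

0.16·54 + 0.37·2 = 9.380, which is < 29
-1.38·54 − 0.1·2 = -74.720, which is < -66
-0.86·54 − 1.62·2 = -49.680, which is > -126
This sign pattern matches Ford.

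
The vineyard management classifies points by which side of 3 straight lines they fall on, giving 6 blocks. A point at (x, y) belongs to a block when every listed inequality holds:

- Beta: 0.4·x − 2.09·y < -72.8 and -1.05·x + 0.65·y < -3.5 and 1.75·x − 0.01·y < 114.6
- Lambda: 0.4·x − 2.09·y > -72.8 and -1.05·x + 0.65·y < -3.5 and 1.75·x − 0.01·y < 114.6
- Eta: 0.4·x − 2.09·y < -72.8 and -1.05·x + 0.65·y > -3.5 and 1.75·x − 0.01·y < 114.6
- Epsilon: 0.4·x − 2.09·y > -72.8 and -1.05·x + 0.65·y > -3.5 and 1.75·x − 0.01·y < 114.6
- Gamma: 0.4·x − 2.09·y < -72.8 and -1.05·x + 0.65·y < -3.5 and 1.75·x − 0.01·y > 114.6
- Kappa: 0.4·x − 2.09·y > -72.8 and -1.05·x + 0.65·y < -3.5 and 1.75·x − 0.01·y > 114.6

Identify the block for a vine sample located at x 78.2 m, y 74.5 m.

Gamma

0.4·78.2 − 2.09·74.5 = -124.425, which is < -72.8
-1.05·78.2 + 0.65·74.5 = -33.685, which is < -3.5
1.75·78.2 − 0.01·74.5 = 136.105, which is > 114.6
This sign pattern matches Gamma.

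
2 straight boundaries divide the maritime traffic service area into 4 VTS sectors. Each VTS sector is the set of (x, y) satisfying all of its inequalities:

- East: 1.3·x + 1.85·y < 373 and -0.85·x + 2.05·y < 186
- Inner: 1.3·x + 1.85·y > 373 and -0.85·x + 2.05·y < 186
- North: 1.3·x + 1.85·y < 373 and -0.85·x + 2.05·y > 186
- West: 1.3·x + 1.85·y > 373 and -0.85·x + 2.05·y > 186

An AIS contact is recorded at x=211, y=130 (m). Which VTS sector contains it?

Inner

1.3·211 + 1.85·130 = 514.800, which is > 373
-0.85·211 + 2.05·130 = 87.150, which is < 186
This sign pattern matches Inner.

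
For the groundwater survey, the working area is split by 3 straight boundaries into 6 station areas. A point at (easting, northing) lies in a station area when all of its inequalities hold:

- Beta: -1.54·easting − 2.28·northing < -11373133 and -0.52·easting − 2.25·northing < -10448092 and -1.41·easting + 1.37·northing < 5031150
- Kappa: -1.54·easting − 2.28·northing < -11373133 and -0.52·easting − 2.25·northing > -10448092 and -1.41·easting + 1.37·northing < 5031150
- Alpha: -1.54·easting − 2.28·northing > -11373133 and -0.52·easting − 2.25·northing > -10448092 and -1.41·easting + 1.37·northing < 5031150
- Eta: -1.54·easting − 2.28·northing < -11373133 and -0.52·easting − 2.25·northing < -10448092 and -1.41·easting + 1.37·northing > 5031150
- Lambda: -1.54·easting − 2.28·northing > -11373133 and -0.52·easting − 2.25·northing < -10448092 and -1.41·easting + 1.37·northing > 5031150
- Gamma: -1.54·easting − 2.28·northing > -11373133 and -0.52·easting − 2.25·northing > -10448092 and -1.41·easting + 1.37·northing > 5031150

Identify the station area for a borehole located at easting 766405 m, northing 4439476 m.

Alpha

-1.54·766405 − 2.28·4439476 = -11302268.980, which is > -11373133
-0.52·766405 − 2.25·4439476 = -10387351.600, which is > -10448092
-1.41·766405 + 1.37·4439476 = 5001451.070, which is < 5031150
This sign pattern matches Alpha.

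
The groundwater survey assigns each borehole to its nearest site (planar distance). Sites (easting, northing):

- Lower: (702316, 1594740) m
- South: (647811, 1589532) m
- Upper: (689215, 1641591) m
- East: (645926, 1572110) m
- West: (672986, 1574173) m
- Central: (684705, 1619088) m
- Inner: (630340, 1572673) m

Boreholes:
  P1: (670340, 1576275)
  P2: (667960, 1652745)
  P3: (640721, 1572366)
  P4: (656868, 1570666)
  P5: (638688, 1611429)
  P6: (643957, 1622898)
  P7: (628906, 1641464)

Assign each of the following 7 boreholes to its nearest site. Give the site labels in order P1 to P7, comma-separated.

West, Upper, East, East, South, South, South

P1 → West (d²=11419720.00)
P2 → Upper (d²=576186741.00)
P3 → East (d²=27157561.00)
P4 → East (d²=121812500.00)
P5 → South (d²=562707738.00)
P6 → South (d²=1128143272.00)
P7 → South (d²=3054331649.00)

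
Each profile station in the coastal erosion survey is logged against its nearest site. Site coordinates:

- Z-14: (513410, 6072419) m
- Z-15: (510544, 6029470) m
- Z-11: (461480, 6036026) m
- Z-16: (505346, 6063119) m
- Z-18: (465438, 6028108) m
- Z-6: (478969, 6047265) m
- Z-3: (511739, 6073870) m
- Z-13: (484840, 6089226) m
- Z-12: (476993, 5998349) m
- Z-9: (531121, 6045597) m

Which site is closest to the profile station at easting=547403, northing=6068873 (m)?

Squared distances to each site:
Z-14: 1168098165.000; Z-15: 2911182290.000; Z-11: 8461687338.000; Z-16: 1801899765.000; Z-18: 8380046450.000; Z-6: 5150118020.000; Z-3: 1296890905.000; Z-13: 4328373578.000; Z-12: 9931202676.000; Z-9: 806875700.000.
Minimum at Z-9.

Z-9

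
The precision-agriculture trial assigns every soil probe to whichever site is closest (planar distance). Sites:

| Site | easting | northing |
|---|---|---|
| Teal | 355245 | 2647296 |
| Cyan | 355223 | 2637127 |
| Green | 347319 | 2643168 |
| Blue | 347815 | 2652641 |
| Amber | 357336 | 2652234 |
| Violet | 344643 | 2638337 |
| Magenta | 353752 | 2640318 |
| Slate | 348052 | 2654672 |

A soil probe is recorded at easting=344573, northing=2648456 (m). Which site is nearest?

Squared distances to each site:
Teal: 115237184.000; Cyan: 241768741.000; Green: 35503460.000; Blue: 28024789.000; Amber: 177167453.000; Violet: 102399061.000; Magenta: 150481085.000; Slate: 50742097.000.
Minimum at Blue.

Blue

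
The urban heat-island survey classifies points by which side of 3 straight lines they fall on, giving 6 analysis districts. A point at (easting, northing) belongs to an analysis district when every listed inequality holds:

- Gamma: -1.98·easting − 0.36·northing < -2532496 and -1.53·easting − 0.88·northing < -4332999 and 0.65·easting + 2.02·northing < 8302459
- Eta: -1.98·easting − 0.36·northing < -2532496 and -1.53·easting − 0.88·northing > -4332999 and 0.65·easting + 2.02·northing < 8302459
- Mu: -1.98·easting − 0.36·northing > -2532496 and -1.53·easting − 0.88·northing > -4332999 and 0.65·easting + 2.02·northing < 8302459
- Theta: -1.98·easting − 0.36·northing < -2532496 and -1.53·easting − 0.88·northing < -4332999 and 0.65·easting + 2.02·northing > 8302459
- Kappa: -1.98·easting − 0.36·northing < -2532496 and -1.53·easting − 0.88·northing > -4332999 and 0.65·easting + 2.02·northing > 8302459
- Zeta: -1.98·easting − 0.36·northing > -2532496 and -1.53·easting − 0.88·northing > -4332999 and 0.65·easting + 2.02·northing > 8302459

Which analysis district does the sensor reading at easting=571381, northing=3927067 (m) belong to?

Kappa

-1.98·571381 − 0.36·3927067 = -2545078.500, which is < -2532496
-1.53·571381 − 0.88·3927067 = -4330031.890, which is > -4332999
0.65·571381 + 2.02·3927067 = 8304072.990, which is > 8302459
This sign pattern matches Kappa.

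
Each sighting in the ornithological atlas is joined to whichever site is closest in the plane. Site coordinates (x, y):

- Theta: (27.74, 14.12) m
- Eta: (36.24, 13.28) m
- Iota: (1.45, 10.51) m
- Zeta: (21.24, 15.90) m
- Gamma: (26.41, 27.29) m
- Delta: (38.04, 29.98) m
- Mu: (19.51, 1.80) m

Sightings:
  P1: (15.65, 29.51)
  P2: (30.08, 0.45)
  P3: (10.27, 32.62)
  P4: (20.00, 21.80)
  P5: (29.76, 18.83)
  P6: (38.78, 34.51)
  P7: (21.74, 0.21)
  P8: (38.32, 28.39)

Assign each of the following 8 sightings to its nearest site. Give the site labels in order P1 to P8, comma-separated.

P1 → Gamma (d²=120.71)
P2 → Mu (d²=113.55)
P3 → Gamma (d²=288.91)
P4 → Zeta (d²=36.35)
P5 → Theta (d²=26.26)
P6 → Delta (d²=21.07)
P7 → Mu (d²=7.50)
P8 → Delta (d²=2.61)

Gamma, Mu, Gamma, Zeta, Theta, Delta, Mu, Delta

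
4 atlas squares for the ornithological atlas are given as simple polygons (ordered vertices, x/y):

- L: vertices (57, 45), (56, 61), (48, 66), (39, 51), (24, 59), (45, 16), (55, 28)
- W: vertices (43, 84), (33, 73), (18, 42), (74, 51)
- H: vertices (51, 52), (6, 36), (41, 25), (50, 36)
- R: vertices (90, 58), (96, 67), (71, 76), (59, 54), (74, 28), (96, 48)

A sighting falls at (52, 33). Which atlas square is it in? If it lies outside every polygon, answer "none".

Cast a ray rightward from (52, 33). For each polygon, the edges (by vertex number in listed order) whose endpoints lie on opposite sides of y = 33, where each meets that height, and whether that is right or left of the point:
L: 5–6 at x≈36.7 (left), 7–1 at x≈55.6 (right) → 1 crossing.
W: no edge straddles that height → 0 crossings.
H: 2–3 at x≈15.5 (left), 3–4 at x≈47.5 (left) → 0 crossings.
R: 4–5 at x≈71.1 (right), 5–6 at x≈79.5 (right) → 2 crossings.
Only L has an odd count, so the point is inside L.

L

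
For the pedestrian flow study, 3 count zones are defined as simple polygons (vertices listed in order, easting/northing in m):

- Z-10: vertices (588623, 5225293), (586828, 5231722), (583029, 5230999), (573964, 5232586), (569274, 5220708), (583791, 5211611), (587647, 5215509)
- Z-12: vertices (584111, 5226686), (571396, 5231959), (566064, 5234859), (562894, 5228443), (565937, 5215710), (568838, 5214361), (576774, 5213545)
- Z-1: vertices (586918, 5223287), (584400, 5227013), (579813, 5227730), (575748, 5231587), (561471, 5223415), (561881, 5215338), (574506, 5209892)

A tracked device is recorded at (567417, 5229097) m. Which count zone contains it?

Cast a ray rightward from (567417, 5229097). For each polygon, the edges (by vertex number in listed order) whose endpoints lie on opposite sides of northing = 5229097, where each meets that height, and whether that is right or left of the point:
Z-10: 1–2 at easting≈587560.9 (right), 4–5 at easting≈572586.4 (right) → 2 crossings.
Z-12: 1–2 at easting≈578297.3 (right), 3–4 at easting≈563217.1 (left) → 1 crossing.
Z-1: 3–4 at easting≈578372.3 (right), 4–5 at easting≈571397.8 (right) → 2 crossings.
Only Z-12 has an odd count, so the point is inside Z-12.

Z-12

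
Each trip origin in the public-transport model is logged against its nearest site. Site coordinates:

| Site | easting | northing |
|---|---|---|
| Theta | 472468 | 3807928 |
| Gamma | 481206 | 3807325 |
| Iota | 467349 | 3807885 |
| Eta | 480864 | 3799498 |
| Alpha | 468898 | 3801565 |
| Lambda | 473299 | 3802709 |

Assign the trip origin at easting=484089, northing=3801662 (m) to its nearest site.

Eta

Squared distances to each site:
Theta: 174310397.000; Gamma: 40381258.000; Iota: 318953329.000; Eta: 15083521.000; Alpha: 230775890.000; Lambda: 117520309.000.
Minimum at Eta.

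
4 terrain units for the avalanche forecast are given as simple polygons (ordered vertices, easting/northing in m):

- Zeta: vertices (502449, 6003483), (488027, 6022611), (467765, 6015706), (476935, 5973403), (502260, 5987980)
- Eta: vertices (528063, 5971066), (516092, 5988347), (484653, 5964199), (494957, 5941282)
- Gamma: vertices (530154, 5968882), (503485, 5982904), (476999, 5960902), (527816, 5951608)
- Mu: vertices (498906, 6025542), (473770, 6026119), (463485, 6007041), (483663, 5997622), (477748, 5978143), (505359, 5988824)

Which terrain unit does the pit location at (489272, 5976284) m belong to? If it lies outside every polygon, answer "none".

Cast a ray rightward from (489272, 5976284). For each polygon, the edges (by vertex number in listed order) whose endpoints lie on opposite sides of northing = 5976284, where each meets that height, and whether that is right or left of the point:
Zeta: 3–4 at easting≈476310.5 (left), 4–5 at easting≈481940.2 (left) → 0 crossings.
Eta: 1–2 at easting≈524448.4 (right), 2–3 at easting≈500386.8 (right) → 2 crossings.
Gamma: 1–2 at easting≈516075.8 (right), 2–3 at easting≈495515.8 (right) → 2 crossings.
Mu: no edge straddles that height → 0 crossings.
All counts are even, so the point lies outside every listed polygon.

none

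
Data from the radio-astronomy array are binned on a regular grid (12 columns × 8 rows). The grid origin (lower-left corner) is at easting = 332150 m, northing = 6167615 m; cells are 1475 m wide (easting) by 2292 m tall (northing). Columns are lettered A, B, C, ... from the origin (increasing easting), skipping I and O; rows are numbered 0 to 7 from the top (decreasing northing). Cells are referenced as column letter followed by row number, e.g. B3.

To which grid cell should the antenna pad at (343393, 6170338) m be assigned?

Column index: ⌊(343393 − 332150) / 1475⌋ = ⌊7.622⌋ = 7 → column H
Row offset from origin: ⌊(6170338 − 6167615) / 2292⌋ = ⌊1.188⌋ = 1 → row 6 (counted from top)

H6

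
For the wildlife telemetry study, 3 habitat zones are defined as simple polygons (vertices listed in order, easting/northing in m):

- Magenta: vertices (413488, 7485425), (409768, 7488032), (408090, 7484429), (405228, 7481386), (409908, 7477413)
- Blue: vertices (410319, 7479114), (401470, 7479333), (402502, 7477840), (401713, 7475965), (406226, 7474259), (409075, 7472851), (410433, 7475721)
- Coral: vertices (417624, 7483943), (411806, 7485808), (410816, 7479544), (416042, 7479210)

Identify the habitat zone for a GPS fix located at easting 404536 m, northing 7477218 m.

Blue

Cast a ray rightward from (404536, 7477218). For each polygon, the edges (by vertex number in listed order) whose endpoints lie on opposite sides of northing = 7477218, where each meets that height, and whether that is right or left of the point:
Magenta: no edge straddles that height → 0 crossings.
Blue: 3–4 at easting≈402240.3 (left), 7–1 at easting≈410382.7 (right) → 1 crossing.
Coral: no edge straddles that height → 0 crossings.
Only Blue has an odd count, so the point is inside Blue.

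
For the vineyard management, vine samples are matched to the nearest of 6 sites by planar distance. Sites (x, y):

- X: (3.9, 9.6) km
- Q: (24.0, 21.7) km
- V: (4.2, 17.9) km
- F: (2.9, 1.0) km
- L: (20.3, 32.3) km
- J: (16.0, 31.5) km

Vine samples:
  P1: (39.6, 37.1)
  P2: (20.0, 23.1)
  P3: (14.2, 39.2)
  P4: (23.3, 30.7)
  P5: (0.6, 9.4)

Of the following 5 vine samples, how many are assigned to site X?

P1 → L
P2 → Q
P3 → J
P4 → L
P5 → X
1 of the 5 goes to X.

1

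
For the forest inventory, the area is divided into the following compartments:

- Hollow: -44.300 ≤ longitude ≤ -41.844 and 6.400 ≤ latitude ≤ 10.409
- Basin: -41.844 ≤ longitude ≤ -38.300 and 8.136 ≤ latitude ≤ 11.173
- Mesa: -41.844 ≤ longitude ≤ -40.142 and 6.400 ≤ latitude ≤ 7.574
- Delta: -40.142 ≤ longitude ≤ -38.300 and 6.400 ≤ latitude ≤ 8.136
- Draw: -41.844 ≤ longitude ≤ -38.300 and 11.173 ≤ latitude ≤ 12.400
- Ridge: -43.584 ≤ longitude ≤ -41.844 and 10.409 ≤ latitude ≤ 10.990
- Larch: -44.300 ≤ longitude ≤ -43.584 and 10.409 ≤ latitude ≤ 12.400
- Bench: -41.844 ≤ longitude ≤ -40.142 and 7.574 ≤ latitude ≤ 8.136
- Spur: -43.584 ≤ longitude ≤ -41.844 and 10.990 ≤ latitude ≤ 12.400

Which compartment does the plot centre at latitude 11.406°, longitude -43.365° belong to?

The point has longitude = -43.365 and latitude = 11.406.
Only Spur satisfies -43.584 ≤ longitude ≤ -41.844 and 10.990 ≤ latitude ≤ 12.400.

Spur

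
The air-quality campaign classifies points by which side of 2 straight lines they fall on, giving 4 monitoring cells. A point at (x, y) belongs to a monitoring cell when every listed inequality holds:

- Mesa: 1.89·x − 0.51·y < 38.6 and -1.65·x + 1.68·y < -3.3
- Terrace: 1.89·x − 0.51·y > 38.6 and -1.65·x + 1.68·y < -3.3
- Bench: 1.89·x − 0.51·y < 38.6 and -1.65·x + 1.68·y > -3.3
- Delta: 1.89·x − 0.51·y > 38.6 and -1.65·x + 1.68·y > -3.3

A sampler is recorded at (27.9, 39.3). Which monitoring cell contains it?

Bench

1.89·27.9 − 0.51·39.3 = 32.688, which is < 38.6
-1.65·27.9 + 1.68·39.3 = 19.989, which is > -3.3
This sign pattern matches Bench.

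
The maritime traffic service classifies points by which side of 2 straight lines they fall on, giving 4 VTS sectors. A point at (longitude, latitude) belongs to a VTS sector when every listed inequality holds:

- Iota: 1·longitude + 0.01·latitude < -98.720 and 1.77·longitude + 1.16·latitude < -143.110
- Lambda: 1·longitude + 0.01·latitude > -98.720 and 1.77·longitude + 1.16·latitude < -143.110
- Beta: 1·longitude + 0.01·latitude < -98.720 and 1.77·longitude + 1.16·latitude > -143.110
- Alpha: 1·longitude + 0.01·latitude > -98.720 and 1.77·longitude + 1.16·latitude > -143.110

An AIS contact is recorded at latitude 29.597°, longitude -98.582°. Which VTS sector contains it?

Alpha

1·-98.582 + 0.01·29.597 = -98.286, which is > -98.720
1.77·-98.582 + 1.16·29.597 = -140.158, which is > -143.110
This sign pattern matches Alpha.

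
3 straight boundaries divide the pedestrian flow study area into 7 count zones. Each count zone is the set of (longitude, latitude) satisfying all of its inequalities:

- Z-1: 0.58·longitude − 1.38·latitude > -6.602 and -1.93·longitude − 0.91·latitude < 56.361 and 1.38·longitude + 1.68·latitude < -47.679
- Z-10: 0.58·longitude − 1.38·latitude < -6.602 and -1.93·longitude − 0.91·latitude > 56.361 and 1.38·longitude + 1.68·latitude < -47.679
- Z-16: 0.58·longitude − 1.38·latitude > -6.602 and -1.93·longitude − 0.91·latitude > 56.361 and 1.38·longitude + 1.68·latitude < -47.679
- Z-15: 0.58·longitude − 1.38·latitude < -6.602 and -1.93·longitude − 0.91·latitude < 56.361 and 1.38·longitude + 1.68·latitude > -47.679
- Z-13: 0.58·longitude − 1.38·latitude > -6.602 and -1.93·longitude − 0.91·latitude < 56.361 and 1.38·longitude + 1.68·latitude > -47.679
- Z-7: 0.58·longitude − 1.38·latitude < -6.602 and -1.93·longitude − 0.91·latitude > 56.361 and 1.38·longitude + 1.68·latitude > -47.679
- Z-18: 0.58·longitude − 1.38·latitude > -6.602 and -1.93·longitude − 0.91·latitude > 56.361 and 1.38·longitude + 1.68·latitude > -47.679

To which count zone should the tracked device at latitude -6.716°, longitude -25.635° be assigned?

0.58·-25.635 − 1.38·-6.716 = -5.600, which is > -6.602
-1.93·-25.635 − 0.91·-6.716 = 55.587, which is < 56.361
1.38·-25.635 + 1.68·-6.716 = -46.659, which is > -47.679
This sign pattern matches Z-13.

Z-13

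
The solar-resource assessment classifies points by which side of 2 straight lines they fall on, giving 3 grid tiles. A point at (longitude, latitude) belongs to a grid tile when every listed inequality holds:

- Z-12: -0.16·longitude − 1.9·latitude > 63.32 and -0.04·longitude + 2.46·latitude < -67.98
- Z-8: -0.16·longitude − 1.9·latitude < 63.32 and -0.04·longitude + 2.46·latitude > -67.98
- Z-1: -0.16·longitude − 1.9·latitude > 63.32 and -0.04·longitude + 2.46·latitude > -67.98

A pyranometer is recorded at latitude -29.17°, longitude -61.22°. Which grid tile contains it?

Z-12

-0.16·-61.22 − 1.9·-29.17 = 65.218, which is > 63.32
-0.04·-61.22 + 2.46·-29.17 = -69.309, which is < -67.98
This sign pattern matches Z-12.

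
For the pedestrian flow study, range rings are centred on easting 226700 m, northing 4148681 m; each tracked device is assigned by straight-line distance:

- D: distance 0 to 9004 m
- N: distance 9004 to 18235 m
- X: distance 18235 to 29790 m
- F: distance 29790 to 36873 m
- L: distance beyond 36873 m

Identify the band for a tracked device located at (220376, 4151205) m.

D

Distance = √((220376−226700)² + (4151205−4148681)²) = √(39992976.000 + 6370576.000) = 6809.079 m.
0 ≤ 6809.079 < 9004 → D.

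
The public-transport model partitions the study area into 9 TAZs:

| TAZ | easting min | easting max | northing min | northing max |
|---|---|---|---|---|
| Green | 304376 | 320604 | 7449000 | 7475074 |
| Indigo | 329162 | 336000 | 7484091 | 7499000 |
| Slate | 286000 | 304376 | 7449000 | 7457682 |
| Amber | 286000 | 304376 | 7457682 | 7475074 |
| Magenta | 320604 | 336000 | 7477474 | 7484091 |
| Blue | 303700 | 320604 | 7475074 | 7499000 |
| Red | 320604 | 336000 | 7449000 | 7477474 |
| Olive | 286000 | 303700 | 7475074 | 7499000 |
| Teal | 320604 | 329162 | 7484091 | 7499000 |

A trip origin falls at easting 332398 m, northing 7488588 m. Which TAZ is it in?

Indigo

The point has easting = 332398 and northing = 7488588.
Only Indigo satisfies 329162 ≤ easting ≤ 336000 and 7484091 ≤ northing ≤ 7499000.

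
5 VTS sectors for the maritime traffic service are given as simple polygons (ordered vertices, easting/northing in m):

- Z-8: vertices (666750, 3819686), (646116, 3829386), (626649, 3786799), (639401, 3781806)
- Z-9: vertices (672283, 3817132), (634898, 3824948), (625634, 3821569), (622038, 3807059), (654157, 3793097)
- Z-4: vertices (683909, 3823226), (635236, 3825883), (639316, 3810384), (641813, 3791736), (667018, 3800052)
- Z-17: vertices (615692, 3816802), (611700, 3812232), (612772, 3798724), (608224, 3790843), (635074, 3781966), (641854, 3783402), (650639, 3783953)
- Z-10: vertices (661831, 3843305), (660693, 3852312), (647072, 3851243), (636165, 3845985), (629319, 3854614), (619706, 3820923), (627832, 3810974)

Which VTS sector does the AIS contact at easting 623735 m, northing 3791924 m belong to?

Z-17

Cast a ray rightward from (623735, 3791924). For each polygon, the edges (by vertex number in listed order) whose endpoints lie on opposite sides of northing = 3791924, where each meets that height, and whether that is right or left of the point:
Z-8: 2–3 at easting≈628991.7 (right), 4–1 at easting≈646706.1 (right) → 2 crossings.
Z-9: no edge straddles that height → 0 crossings.
Z-4: 3–4 at easting≈641787.8 (right), 4–5 at easting≈642382.8 (right) → 2 crossings.
Z-17: 3–4 at easting≈608847.8 (left), 7–1 at easting≈642158.9 (right) → 1 crossing.
Z-10: no edge straddles that height → 0 crossings.
Only Z-17 has an odd count, so the point is inside Z-17.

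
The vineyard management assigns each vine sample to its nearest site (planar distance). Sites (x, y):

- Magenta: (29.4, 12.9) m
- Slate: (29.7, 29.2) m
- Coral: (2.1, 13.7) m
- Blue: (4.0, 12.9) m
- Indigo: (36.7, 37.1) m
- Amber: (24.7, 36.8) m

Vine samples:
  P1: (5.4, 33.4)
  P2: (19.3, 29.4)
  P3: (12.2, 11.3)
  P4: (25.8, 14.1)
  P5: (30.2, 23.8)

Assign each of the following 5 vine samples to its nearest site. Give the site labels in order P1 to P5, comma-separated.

Amber, Amber, Blue, Magenta, Slate

P1 → Amber (d²=384.05)
P2 → Amber (d²=83.92)
P3 → Blue (d²=69.80)
P4 → Magenta (d²=14.40)
P5 → Slate (d²=29.41)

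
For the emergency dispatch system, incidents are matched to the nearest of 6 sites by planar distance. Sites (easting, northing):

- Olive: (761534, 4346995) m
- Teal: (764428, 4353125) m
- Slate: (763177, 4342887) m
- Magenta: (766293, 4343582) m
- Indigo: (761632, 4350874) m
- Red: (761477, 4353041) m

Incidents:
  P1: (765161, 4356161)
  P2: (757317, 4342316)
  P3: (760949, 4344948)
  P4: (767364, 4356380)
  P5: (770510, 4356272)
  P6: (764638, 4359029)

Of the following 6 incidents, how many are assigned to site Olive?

P1 → Teal
P2 → Slate
P3 → Olive
P4 → Teal
P5 → Teal
P6 → Teal
1 of the 6 goes to Olive.

1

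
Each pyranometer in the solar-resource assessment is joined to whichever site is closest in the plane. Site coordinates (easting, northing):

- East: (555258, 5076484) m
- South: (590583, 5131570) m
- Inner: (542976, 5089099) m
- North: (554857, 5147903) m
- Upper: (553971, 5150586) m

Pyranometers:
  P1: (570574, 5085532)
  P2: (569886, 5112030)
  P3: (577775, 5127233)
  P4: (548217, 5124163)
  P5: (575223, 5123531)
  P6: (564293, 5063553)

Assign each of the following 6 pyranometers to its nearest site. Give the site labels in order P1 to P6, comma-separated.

P1 → East (d²=316446160.00)
P2 → South (d²=810177409.00)
P3 → South (d²=182854433.00)
P4 → North (d²=607677200.00)
P5 → South (d²=300555121.00)
P6 → East (d²=248841986.00)

East, South, South, North, South, East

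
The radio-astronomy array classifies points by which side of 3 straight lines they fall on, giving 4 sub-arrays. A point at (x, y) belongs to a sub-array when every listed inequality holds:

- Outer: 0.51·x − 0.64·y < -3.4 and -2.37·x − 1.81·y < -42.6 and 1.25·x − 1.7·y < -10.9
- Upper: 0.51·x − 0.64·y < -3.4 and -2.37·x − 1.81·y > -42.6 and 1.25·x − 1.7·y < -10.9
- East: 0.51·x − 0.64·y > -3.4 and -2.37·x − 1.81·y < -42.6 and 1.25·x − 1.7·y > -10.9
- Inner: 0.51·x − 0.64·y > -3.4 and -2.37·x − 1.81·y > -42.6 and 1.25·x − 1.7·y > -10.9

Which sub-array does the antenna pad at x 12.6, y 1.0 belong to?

0.51·12.6 − 0.64·1.0 = 5.786, which is > -3.4
-2.37·12.6 − 1.81·1.0 = -31.672, which is > -42.6
1.25·12.6 − 1.7·1.0 = 14.050, which is > -10.9
This sign pattern matches Inner.

Inner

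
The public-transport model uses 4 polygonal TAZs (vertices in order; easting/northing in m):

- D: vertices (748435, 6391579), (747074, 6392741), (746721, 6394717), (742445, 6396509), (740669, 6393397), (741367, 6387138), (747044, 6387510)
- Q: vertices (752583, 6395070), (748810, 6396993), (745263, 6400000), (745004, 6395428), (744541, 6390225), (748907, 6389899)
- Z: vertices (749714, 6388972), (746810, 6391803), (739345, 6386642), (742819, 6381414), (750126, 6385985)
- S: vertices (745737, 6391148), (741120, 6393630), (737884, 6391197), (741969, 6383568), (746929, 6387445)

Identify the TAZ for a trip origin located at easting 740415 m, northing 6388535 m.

Cast a ray rightward from (740415, 6388535). For each polygon, the edges (by vertex number in listed order) whose endpoints lie on opposite sides of northing = 6388535, where each meets that height, and whether that is right or left of the point:
D: 5–6 at easting≈741211.2 (right), 7–1 at easting≈747394.4 (right) → 2 crossings.
Q: no edge straddles that height → 0 crossings.
Z: 2–3 at easting≈742083.1 (right), 5–1 at easting≈749774.3 (right) → 2 crossings.
S: 3–4 at easting≈739309.4 (left), 5–1 at easting≈746578.1 (right) → 1 crossing.
Only S has an odd count, so the point is inside S.

S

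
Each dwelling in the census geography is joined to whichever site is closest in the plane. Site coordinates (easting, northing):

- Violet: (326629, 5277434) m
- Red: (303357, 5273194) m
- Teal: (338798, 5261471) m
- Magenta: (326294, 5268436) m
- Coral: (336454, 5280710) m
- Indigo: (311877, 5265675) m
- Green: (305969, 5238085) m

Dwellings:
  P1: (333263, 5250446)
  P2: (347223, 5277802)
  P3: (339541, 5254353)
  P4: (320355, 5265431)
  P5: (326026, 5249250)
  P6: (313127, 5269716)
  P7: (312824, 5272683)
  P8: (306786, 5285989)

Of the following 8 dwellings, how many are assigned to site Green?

P1 → Teal
P2 → Coral
P3 → Teal
P4 → Magenta
P5 → Teal
P6 → Indigo
P7 → Indigo
P8 → Red
0 of the 8 go to Green.

0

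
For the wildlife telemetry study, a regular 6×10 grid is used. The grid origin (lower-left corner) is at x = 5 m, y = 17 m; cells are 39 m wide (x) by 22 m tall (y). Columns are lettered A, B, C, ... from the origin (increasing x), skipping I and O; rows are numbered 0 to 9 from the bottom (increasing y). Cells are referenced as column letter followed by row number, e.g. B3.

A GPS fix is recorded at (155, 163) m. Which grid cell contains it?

D6

Column index: ⌊(155 − 5) / 39⌋ = ⌊3.846⌋ = 3 → column D
Row offset from origin: ⌊(163 − 17) / 22⌋ = ⌊6.636⌋ = 6 → row 6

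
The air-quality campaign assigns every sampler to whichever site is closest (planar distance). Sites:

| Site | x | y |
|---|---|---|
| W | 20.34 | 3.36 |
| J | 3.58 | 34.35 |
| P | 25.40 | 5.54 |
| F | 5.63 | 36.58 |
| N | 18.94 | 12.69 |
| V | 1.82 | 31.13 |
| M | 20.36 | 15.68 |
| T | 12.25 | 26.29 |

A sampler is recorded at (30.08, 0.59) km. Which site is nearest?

P

Squared distances to each site:
W: 102.540; J: 1841.988; P: 46.405; F: 1893.083; N: 270.510; V: 1731.319; M: 322.186; T: 978.399.
Minimum at P.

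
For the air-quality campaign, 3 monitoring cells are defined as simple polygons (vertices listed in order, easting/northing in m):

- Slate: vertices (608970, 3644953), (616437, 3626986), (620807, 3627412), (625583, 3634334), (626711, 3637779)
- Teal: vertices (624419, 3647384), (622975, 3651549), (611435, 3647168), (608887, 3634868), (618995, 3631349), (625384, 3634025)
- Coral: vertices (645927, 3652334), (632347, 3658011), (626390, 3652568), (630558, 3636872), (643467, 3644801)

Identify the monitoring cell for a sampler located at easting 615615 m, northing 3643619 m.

Cast a ray rightward from (615615, 3643619). For each polygon, the edges (by vertex number in listed order) whose endpoints lie on opposite sides of northing = 3643619, where each meets that height, and whether that is right or left of the point:
Slate: 1–2 at easting≈609524.4 (left), 5–1 at easting≈612268.9 (left) → 0 crossings.
Teal: 3–4 at easting≈610699.8 (left), 6–1 at easting≈624691.0 (right) → 1 crossing.
Coral: 3–4 at easting≈628766.4 (right), 4–5 at easting≈641542.6 (right) → 2 crossings.
Only Teal has an odd count, so the point is inside Teal.

Teal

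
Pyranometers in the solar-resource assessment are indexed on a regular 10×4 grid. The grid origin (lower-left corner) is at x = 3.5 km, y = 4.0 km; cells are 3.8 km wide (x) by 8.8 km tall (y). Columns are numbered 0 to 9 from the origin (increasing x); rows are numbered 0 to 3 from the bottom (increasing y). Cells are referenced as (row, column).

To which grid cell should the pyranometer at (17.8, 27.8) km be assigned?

(2, 3)

Column index: ⌊(17.8 − 3.5) / 3.8⌋ = ⌊3.763⌋ = 3
Row offset from origin: ⌊(27.8 − 4.0) / 8.8⌋ = ⌊2.705⌋ = 2 → row 2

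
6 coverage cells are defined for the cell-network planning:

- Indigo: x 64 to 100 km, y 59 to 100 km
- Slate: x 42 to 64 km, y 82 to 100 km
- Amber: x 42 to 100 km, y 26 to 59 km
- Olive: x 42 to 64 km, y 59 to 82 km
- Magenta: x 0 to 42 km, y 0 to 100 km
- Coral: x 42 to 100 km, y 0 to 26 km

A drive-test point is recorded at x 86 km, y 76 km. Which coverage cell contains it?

The point has x = 86 and y = 76.
Only Indigo satisfies 64 ≤ x ≤ 100 and 59 ≤ y ≤ 100.

Indigo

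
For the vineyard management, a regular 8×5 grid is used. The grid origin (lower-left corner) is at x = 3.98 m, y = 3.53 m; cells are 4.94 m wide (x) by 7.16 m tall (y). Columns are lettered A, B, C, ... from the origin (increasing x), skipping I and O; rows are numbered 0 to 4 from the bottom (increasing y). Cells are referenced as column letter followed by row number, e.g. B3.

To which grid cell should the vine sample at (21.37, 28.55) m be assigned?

Column index: ⌊(21.37 − 3.98) / 4.94⌋ = ⌊3.520⌋ = 3 → column D
Row offset from origin: ⌊(28.55 − 3.53) / 7.16⌋ = ⌊3.494⌋ = 3 → row 3

D3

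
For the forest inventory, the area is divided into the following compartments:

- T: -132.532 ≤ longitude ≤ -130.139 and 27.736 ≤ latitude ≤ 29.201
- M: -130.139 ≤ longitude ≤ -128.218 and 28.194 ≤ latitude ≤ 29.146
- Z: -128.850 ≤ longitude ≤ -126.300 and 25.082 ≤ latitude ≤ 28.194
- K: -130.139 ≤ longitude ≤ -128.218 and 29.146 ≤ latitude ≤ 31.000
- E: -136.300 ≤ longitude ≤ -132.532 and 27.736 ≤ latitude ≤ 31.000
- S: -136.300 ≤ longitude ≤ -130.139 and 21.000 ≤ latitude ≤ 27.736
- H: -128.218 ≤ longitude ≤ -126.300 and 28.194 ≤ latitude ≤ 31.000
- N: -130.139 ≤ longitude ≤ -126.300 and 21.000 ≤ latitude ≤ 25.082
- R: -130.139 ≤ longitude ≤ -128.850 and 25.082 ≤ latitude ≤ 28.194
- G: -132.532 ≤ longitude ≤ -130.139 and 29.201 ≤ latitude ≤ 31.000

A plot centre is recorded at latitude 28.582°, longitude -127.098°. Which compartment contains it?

The point has longitude = -127.098 and latitude = 28.582.
Only H satisfies -128.218 ≤ longitude ≤ -126.300 and 28.194 ≤ latitude ≤ 31.000.

H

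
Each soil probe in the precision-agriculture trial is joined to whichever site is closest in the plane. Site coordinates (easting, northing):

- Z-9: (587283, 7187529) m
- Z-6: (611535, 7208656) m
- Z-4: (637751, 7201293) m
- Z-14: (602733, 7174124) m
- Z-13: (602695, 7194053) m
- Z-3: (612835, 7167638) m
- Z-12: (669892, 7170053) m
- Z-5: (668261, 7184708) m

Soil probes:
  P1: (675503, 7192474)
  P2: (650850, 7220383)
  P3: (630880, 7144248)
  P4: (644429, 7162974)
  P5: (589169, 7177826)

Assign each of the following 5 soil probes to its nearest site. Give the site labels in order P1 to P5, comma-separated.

Z-5, Z-4, Z-3, Z-12, Z-9

P1 → Z-5 (d²=112757320.00)
P2 → Z-4 (d²=536011901.00)
P3 → Z-3 (d²=872714125.00)
P4 → Z-12 (d²=698476610.00)
P5 → Z-9 (d²=97705205.00)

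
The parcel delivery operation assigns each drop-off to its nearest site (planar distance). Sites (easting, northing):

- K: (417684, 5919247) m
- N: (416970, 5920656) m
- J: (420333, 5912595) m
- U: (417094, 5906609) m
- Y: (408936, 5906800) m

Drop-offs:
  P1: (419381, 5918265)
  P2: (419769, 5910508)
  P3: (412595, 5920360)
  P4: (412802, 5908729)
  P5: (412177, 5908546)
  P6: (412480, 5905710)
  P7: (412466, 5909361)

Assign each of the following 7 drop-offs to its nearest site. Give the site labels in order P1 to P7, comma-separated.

P1 → K (d²=3844133.00)
P2 → J (d²=4673665.00)
P3 → N (d²=19228241.00)
P4 → Y (d²=18666997.00)
P5 → Y (d²=13552597.00)
P6 → Y (d²=13748036.00)
P7 → Y (d²=19019621.00)

K, J, N, Y, Y, Y, Y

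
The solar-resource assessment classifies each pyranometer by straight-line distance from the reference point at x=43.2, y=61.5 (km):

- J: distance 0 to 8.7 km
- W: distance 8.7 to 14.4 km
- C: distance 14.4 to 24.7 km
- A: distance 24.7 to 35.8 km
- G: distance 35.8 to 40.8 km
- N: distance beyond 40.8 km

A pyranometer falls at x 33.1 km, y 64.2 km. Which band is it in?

W

Distance = √((33.1−43.2)² + (64.2−61.5)²) = √(102.010 + 7.290) = 10.455 km.
8.7 ≤ 10.455 < 14.4 → W.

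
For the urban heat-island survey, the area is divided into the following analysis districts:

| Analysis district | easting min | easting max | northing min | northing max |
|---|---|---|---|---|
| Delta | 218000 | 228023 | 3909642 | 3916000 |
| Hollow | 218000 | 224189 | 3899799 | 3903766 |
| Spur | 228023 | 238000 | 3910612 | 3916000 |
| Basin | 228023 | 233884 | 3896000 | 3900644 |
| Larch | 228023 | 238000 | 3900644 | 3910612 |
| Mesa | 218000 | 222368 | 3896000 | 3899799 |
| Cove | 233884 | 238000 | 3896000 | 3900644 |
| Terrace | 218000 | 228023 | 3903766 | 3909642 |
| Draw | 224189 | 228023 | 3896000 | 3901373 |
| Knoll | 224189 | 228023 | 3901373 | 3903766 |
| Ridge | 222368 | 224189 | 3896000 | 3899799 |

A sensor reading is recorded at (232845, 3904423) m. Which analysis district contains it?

Larch

The point has easting = 232845 and northing = 3904423.
Only Larch satisfies 228023 ≤ easting ≤ 238000 and 3900644 ≤ northing ≤ 3910612.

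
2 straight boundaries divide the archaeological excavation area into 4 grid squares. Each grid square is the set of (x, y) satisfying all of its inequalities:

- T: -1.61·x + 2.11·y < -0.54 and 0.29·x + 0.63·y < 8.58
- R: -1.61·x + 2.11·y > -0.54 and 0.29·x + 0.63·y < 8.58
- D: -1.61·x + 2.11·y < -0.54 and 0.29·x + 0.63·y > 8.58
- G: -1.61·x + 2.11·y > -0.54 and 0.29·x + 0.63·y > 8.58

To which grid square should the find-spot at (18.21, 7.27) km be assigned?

-1.61·18.21 + 2.11·7.27 = -13.978, which is < -0.54
0.29·18.21 + 0.63·7.27 = 9.861, which is > 8.58
This sign pattern matches D.

D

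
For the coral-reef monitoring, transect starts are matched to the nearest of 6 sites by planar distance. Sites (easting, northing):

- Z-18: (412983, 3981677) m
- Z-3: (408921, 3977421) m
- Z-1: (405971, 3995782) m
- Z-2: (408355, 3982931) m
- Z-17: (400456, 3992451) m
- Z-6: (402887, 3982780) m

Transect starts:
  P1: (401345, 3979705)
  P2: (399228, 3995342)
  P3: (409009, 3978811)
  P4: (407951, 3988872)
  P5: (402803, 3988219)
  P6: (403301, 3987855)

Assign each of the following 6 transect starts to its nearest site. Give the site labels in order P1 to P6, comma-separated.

Z-6, Z-17, Z-3, Z-2, Z-17, Z-6

P1 → Z-6 (d²=11833389.00)
P2 → Z-17 (d²=9865865.00)
P3 → Z-3 (d²=1939844.00)
P4 → Z-2 (d²=35458697.00)
P5 → Z-17 (d²=23418233.00)
P6 → Z-6 (d²=25927021.00)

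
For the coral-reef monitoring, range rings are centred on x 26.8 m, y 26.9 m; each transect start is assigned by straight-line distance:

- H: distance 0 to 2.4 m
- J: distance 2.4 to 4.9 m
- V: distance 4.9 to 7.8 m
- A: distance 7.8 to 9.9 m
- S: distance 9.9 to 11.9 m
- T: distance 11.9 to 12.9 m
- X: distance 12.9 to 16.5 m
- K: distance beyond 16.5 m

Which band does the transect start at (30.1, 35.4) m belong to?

Distance = √((30.1−26.8)² + (35.4−26.9)²) = √(10.890 + 72.250) = 9.118 m.
7.8 ≤ 9.118 < 9.9 → A.

A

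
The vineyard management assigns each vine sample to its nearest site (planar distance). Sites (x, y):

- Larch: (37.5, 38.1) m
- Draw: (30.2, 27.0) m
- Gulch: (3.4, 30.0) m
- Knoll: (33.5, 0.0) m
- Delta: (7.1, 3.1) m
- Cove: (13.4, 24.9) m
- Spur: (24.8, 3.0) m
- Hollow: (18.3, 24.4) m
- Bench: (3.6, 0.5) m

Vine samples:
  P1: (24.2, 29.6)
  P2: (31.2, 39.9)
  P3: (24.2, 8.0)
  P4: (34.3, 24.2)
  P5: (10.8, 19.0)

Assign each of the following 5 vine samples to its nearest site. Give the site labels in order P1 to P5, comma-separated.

Draw, Larch, Spur, Draw, Cove

P1 → Draw (d²=42.76)
P2 → Larch (d²=42.93)
P3 → Spur (d²=25.36)
P4 → Draw (d²=24.65)
P5 → Cove (d²=41.57)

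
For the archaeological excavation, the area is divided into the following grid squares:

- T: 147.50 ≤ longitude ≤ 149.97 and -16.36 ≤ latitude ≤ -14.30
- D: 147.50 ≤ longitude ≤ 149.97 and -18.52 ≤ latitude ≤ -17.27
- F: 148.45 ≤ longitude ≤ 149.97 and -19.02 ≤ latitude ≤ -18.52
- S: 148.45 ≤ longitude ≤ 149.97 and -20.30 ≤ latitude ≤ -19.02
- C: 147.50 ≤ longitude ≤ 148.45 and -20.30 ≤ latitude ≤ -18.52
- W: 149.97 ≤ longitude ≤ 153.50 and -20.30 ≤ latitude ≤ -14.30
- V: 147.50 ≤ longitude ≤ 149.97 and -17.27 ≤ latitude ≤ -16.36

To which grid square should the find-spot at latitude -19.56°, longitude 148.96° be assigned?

The point has longitude = 148.96 and latitude = -19.56.
Only S satisfies 148.45 ≤ longitude ≤ 149.97 and -20.30 ≤ latitude ≤ -19.02.

S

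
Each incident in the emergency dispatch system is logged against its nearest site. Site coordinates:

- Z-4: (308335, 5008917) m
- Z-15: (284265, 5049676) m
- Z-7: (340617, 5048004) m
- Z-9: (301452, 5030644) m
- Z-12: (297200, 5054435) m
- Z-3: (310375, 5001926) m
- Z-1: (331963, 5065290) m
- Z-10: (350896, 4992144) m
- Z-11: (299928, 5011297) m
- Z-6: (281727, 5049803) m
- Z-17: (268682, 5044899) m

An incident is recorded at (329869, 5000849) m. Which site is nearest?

Squared distances to each site:
Z-4: 528805780.000; Z-15: 4463800745.000; Z-7: 2339113529.000; Z-9: 1695267914.000; Z-12: 3938722957.000; Z-3: 381175965.000; Z-1: 4157027317.000; Z-10: 517911754.000; Z-11: 1005624185.000; Z-6: 4714146280.000; Z-17: 5684251469.000.
Minimum at Z-3.

Z-3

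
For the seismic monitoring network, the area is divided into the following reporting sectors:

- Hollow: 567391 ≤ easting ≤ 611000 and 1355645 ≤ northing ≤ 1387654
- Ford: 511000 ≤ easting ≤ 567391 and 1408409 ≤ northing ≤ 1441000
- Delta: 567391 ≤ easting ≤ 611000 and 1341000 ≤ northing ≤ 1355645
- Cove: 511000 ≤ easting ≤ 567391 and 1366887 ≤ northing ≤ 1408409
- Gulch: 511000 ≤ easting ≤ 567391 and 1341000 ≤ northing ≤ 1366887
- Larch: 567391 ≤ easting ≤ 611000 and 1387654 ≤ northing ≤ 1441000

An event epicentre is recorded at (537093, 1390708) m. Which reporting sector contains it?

Cove

The point has easting = 537093 and northing = 1390708.
Only Cove satisfies 511000 ≤ easting ≤ 567391 and 1366887 ≤ northing ≤ 1408409.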